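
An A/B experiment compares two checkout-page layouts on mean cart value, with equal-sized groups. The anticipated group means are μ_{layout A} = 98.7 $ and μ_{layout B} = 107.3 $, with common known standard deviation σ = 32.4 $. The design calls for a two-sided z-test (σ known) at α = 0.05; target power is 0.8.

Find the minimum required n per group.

Standardized effect: d = |μ_{layout A} − μ_{layout B}| / σ = |98.7 − 107.3| / 32.4 = 0.2654
Set Φ(δ − 1.960) = 0.8; then δ − 1.960 = Φ⁻¹(0.8) = 0.842, giving δ = 2.802.
(The Φ(−δ − z_{α/2}) term is vanishingly small for δ > 0 and is dropped in the standard sample-size formula.)
δ = d·√(n/2) ⇒ n = 2(δ/d)² = 2 × (2.802 / 0.2654)² = 222.81.
Rounding up, n = 223 per group.

n = 223 per group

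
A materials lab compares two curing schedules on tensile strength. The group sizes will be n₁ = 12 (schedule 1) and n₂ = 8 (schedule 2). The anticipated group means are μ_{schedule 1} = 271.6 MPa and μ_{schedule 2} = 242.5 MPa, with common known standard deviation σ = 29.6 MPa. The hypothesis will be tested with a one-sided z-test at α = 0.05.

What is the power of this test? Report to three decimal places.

Power ≈ 0.695

Standardized effect: d = |μ_{schedule 1} − μ_{schedule 2}| / σ = |271.6 − 242.5| / 29.6 = 0.9831
Noncentrality parameter: δ = d / √(1/n₁ + 1/n₂) = 0.9831 / √(1/12 + 1/8) = 2.1539
One-sided α = 0.05 → critical value z_{0.05} = 1.645.
Power = P(Z > 1.645 − δ) = Φ(0.509) = 0.6946.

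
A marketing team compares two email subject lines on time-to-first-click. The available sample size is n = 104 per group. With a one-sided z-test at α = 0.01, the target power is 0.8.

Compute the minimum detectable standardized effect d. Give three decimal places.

d ≈ 0.439

Need Φ(δ − 2.326) = 0.8, so δ = 2.326 + 0.842 = 3.168.
δ = d·√(n/2) ⇒ d = δ/√(n/2) = 3.168/√(104/2) = 0.4393.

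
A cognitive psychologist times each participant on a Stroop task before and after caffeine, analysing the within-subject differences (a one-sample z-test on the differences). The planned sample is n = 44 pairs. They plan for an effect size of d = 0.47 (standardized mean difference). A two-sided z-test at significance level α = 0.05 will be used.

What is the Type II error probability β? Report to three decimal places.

β ≈ 0.124

Noncentrality parameter: δ = d·√n = 0.47 × √44 = 3.1176
Two-sided α = 0.05 → critical value z_{0.025} = 1.960.
Power = Φ(δ − 1.960) + Φ(−δ − 1.960) = Φ(1.158) + Φ(-5.078) = 0.8765 + 0.0000 = 0.8765.
Type II error: β = 1 − power = 1 − 0.8765 = 0.1235.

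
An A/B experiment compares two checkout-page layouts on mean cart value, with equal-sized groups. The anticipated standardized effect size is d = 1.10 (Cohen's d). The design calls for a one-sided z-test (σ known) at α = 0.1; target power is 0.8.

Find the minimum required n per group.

For power 0.8 need Φ(δ − z_{0.1}) = 0.8, so δ = z_{0.1} + z_{0.20} = 1.282 + 0.842 = 2.123.
δ = d·√(n/2) ⇒ n = 2(δ/d)² = 2 × (2.123 / 1.10)² = 7.45.
Rounding up, n = 8 per group.

n = 8 per group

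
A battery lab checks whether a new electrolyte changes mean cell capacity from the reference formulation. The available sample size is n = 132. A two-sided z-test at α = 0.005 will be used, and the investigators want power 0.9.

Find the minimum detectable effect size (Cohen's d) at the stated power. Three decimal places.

Required noncentrality: δ = z_{0.0025} + z_{0.10} = 2.807 + 1.282 = 4.089.
(Lower-tail contribution to power is negligible for δ > 0.)
δ = d·√n ⇒ d = δ/√n = 4.089/√132 = 0.3559.

d ≈ 0.356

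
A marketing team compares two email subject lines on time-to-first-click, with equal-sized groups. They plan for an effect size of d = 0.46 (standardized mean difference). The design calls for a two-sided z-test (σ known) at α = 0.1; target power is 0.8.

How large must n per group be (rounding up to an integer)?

Set Φ(δ − 1.645) = 0.8; then δ − 1.645 = Φ⁻¹(0.8) = 0.842, giving δ = 2.486.
(Ignoring the negligible lower-tail rejection probability gives the usual closed-form inversion.)
δ = d·√(n/2) ⇒ n = 2(δ/d)² = 2 × (2.486 / 0.46)² = 58.44.
Round up to the next whole unit.

n = 59 per group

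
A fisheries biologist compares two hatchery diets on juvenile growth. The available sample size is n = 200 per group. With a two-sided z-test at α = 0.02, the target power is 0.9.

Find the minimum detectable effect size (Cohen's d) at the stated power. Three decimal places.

d ≈ 0.361

Need Φ(δ − 2.326) = 0.9, so δ = 2.326 + 1.282 = 3.608.
(Lower-tail contribution to power is negligible for δ > 0.)
δ = d·√(n/2) ⇒ d = δ/√(n/2) = 3.608/√(200/2) = 0.3608.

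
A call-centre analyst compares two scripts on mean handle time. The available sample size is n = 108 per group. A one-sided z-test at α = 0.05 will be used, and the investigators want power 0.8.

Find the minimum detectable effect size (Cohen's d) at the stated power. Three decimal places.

Required noncentrality: δ = z_{0.05} + z_{0.20} = 1.645 + 0.842 = 2.486.
δ = d·√(n/2) ⇒ d = δ/√(n/2) = 2.486/√(108/2) = 0.3384.

d ≈ 0.338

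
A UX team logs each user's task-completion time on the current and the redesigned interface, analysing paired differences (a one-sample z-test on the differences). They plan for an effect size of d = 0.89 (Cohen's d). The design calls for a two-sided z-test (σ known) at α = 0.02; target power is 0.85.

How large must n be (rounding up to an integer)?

n = 15

For power 0.85 need Φ(δ − z_{0.01}) = 0.85, so δ = z_{0.01} + z_{0.15} = 2.326 + 1.036 = 3.363.
(For δ > 0 the lower-tail rejection region contributes negligibly to power, so the one-term inversion is standard.)
δ = d·√n ⇒ n = (δ/d)² = (3.363 / 0.89)² = 14.28.
Round up to the next whole unit.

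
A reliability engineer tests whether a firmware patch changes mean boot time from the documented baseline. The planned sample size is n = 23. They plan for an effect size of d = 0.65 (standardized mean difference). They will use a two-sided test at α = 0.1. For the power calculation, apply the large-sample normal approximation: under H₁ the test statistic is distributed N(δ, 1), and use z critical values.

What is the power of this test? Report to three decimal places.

Power ≈ 0.930

Noncentrality parameter: δ = d·√n = 0.65 × √23 = 3.1173
Two-sided α = 0.1 → critical value z_{0.05} = 1.645.
Power = Φ(δ − 1.645) + Φ(−δ − 1.645) = Φ(1.472) + Φ(-4.762) = 0.9295 + 0.0000 = 0.9295.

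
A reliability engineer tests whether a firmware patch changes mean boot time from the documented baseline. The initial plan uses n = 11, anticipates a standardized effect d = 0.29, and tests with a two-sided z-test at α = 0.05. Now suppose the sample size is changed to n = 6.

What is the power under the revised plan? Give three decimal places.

Power ≈ 0.110

With n = 6: δ = d·√n = 0.29 × √6 = 0.7104. Critical value z_{0.025} = 1.960.
Revised power = Φ(δ − 1.960) + Φ(−δ − 1.960) = Φ(-1.250) + Φ(-2.670) = 0.1057 + 0.0038 = 0.1095.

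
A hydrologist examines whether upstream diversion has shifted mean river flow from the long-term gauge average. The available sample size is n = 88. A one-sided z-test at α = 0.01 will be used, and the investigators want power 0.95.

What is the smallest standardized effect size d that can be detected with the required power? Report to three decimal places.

Required noncentrality: δ = z_{0.01} + z_{0.05} = 2.326 + 1.645 = 3.971.
δ = d·√n ⇒ d = δ/√n = 3.971/√88 = 0.4233.

d ≈ 0.423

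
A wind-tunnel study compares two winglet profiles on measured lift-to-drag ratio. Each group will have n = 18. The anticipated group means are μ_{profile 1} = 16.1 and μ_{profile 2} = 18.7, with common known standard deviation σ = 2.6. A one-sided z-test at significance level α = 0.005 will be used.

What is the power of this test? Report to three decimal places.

Power ≈ 0.664

Standardized effect: d = |μ_{profile 1} − μ_{profile 2}| / σ = |16.1 − 18.7| / 2.6 = 1.0000
Noncentrality parameter: δ = d·√(n/2) = 1.0000 × √(18/2) = 3.0000
Critical value for a one-sided test at α = 0.005: z_α = 2.576.
Power = Φ(δ − 2.576) = Φ(0.424) = 0.6643.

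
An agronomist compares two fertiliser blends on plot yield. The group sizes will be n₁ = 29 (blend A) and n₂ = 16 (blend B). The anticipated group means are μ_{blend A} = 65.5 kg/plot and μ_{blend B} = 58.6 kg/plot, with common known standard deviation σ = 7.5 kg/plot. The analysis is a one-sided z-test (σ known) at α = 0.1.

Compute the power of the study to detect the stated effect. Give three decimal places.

Power ≈ 0.953

Standardized effect: d = |μ_{blend A} − μ_{blend B}| / σ = |65.5 − 58.6| / 7.5 = 0.9200
Noncentrality parameter: δ = d / √(1/n₁ + 1/n₂) = 0.9200 / √(1/29 + 1/16) = 2.9542
One-sided α = 0.1 → critical value z_{0.1} = 1.282.
Power = P(Z > 1.282 − δ) = Φ(1.673) = 0.9528.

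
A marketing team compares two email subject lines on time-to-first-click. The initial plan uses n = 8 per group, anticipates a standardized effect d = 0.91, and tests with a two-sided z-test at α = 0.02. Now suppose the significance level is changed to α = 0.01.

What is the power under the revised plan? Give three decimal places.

δ = d·√(n/2) = 0.91 × √(8/2) = 1.8200 (unchanged). New critical value: z_{0.005} = 2.576.
Revised power = Φ(δ − 2.576) + Φ(−δ − 2.576) = Φ(-0.756) + Φ(-4.396) = 0.2249 + 0.0000 = 0.2249.

Power ≈ 0.225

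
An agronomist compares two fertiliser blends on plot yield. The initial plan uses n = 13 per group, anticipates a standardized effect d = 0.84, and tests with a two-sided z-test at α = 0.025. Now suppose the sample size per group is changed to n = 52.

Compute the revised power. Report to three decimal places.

With n = 52 per group: δ = d·√(n/2) = 0.84 × √(52/2) = 4.2832. Critical value z_{0.0125} = 2.241.
Revised power = Φ(δ − 2.241) + Φ(−δ − 2.241) = Φ(2.042) + Φ(-6.525) = 0.9794 + 0.0000 = 0.9794.

Power ≈ 0.979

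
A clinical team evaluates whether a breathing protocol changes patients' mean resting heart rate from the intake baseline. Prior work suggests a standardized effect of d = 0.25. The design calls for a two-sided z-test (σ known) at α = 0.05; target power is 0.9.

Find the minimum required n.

n = 169

Set Φ(δ − 1.960) = 0.9; then δ − 1.960 = Φ⁻¹(0.9) = 1.282, giving δ = 3.242.
(For δ > 0 the lower-tail rejection region contributes negligibly to power, so the one-term inversion is standard.)
δ = d·√n ⇒ n = (δ/d)² = (3.242 / 0.25)² = 168.12.
Rounding up, n = 169.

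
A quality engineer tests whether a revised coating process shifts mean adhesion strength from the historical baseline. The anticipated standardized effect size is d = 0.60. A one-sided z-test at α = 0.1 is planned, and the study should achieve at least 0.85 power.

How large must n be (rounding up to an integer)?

Set Φ(δ − 1.282) = 0.85; then δ − 1.282 = Φ⁻¹(0.85) = 1.036, giving δ = 2.318.
δ = d·√n ⇒ n = (δ/d)² = (2.318 / 0.60)² = 14.93.
Round up to the next whole unit.

n = 15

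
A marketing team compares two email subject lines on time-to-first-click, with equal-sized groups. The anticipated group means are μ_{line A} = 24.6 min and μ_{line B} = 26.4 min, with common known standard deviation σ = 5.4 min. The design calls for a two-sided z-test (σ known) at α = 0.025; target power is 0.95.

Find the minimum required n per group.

n = 272 per group

Standardized effect: d = |μ_{line A} − μ_{line B}| / σ = |24.6 − 26.4| / 5.4 = 0.3333
For power 0.95 need Φ(δ − z_{0.0125}) = 0.95, so δ = z_{0.0125} + z_{0.05} = 2.241 + 1.645 = 3.886.
(The Φ(−δ − z_{α/2}) term is vanishingly small for δ > 0 and is dropped in the standard sample-size formula.)
δ = d·√(n/2) ⇒ n = 2(δ/d)² = 2 × (3.886 / 0.3333)² = 271.85.
Round up to the next whole unit.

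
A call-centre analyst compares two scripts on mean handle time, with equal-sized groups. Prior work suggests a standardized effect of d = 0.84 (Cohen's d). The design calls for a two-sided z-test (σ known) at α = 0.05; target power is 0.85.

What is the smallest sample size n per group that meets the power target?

For power 0.85 need Φ(δ − z_{0.025}) = 0.85, so δ = z_{0.025} + z_{0.15} = 1.960 + 1.036 = 2.996.
(Ignoring the negligible lower-tail rejection probability gives the usual closed-form inversion.)
δ = d·√(n/2) ⇒ n = 2(δ/d)² = 2 × (2.996 / 0.84)² = 25.45.
Round up to the next whole unit.

n = 26 per group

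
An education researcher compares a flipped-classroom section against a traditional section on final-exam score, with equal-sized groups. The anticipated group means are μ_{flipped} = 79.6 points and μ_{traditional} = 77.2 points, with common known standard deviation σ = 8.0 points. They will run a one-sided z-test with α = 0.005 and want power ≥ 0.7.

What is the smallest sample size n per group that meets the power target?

Standardized effect: d = |μ_{flipped} − μ_{traditional}| / σ = |79.6 − 77.2| / 8.0 = 0.3000
For power 0.7 need Φ(δ − z_{0.005}) = 0.7, so δ = z_{0.005} + z_{0.30} = 2.576 + 0.524 = 3.100.
δ = d·√(n/2) ⇒ n = 2(δ/d)² = 2 × (3.100 / 0.3000)² = 213.59.
Rounding up, n = 214 per group.

n = 214 per group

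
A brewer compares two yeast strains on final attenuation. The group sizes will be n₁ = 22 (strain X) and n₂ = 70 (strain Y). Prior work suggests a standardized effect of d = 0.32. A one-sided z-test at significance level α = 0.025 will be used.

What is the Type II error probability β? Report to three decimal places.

β ≈ 0.742

Noncentrality parameter: δ = d / √(1/n₁ + 1/n₂) = 0.32 / √(1/22 + 1/70) = 1.3092
Critical value for a one-sided test at α = 0.025: z_α = 1.960.
Power = P(Z > 1.960 − δ) = Φ(-0.651) = 0.2576.
Type II error: β = 1 − power = 1 − 0.2576 = 0.7424.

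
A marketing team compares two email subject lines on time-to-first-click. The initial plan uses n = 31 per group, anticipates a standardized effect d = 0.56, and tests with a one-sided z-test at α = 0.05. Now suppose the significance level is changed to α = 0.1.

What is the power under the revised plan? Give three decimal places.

δ = d·√(n/2) = 0.56 × √(31/2) = 2.2047 (unchanged). New critical value: z_{0.1} = 1.282.
Revised power = P(Z > 1.282 − δ) = Φ(0.923) = 0.8220.

Power ≈ 0.822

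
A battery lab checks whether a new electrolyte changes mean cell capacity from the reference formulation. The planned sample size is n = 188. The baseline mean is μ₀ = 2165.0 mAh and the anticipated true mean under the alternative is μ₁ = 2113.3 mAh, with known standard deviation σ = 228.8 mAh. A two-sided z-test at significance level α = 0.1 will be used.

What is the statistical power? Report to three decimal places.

Power ≈ 0.927

Standardized effect: d = |μ₁ − μ₀| / σ = |2113.3 − 2165.0| / 228.8 = 0.2260
Noncentrality parameter: δ = d·√n = 0.2260 × √188 = 3.0982
Two-sided α = 0.1 → critical value z_{0.05} = 1.645.
Power = Φ(δ − 1.645) + Φ(−δ − 1.645) = Φ(1.453) + Φ(-4.743) = 0.9269 + 0.0000 = 0.9269.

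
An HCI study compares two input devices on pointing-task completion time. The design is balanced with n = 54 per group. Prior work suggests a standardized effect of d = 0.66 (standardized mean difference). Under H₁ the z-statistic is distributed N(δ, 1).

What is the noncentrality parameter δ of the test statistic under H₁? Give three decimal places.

The noncentrality parameter scales effect size by the design's sample-size factor: δ = d·√(n/2) = 0.66 × √(54/2) = 3.4295

δ ≈ 3.429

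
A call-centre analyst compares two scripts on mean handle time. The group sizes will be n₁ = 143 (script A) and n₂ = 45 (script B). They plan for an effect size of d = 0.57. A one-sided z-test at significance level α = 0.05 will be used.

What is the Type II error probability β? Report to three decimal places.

Noncentrality parameter: δ = d / √(1/n₁ + 1/n₂) = 0.57 / √(1/143 + 1/45) = 3.3348
Critical value for a one-sided test at α = 0.05: z_α = 1.645.
Power = Φ(δ − 1.645) = Φ(1.690) = 0.9545.
Type II error: β = 1 − power = 1 − 0.9545 = 0.0455.

β ≈ 0.046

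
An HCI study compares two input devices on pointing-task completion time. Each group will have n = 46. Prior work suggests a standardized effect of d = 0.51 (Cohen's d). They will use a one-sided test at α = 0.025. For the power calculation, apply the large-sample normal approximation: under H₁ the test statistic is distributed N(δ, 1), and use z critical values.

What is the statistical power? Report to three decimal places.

Noncentrality parameter: δ = d·√(n/2) = 0.51 × √(46/2) = 2.4459
Critical value for a one-sided test at α = 0.025: z_α = 1.960.
Power = P(Z > 1.960 − δ) = Φ(0.486) = 0.6865.

Power ≈ 0.686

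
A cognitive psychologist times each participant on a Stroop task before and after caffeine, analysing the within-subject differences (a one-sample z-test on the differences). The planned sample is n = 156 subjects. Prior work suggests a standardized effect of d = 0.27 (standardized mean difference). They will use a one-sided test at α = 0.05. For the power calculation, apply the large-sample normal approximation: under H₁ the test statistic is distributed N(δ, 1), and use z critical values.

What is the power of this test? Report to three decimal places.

Noncentrality parameter: δ = d·√n = 0.27 × √156 = 3.3723
One-sided α = 0.05 → critical value z_{0.05} = 1.645.
Power = Φ(δ − 1.645) = Φ(1.727) = 0.9580.

Power ≈ 0.958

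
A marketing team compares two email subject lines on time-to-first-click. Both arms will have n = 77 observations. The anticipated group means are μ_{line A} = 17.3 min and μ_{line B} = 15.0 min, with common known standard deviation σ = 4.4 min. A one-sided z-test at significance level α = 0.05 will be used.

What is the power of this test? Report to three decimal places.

Standardized effect: d = |μ_{line A} − μ_{line B}| / σ = |17.3 − 15.0| / 4.4 = 0.5227
Noncentrality parameter: δ = d·√(n/2) = 0.5227 × √(77/2) = 3.2434
One-sided α = 0.05 → critical value z_{0.05} = 1.645.
Power = Φ(δ − 1.645) = Φ(1.599) = 0.9450.

Power ≈ 0.945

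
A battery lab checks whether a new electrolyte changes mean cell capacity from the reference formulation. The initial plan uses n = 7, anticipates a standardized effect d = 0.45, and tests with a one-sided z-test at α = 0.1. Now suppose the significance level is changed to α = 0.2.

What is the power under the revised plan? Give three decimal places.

Power ≈ 0.636

δ = d·√n = 0.45 × √7 = 1.1906 (unchanged). New critical value: z_{0.2} = 0.842.
Revised power = P(Z > 0.842 − δ) = Φ(0.349) = 0.6364.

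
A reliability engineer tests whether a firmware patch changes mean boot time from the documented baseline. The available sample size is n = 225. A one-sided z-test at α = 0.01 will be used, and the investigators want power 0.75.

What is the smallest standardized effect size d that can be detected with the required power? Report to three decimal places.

d ≈ 0.200

Required noncentrality: δ = z_{0.01} + z_{0.25} = 2.326 + 0.674 = 3.001.
δ = d·√n ⇒ d = δ/√n = 3.001/√225 = 0.2001.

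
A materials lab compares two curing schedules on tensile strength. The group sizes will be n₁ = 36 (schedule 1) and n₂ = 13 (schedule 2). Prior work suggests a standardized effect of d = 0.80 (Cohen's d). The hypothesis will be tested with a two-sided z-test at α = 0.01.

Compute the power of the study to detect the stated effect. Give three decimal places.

Noncentrality parameter: δ = d / √(1/n₁ + 1/n₂) = 0.80 / √(1/36 + 1/13) = 2.4724
Two-sided α = 0.01 → critical value z_{0.005} = 2.576.
Power = Φ(δ − 2.576) + Φ(−δ − 2.576) = Φ(-0.103) + Φ(-5.048) = 0.4588 + 0.0000 = 0.4588.

Power ≈ 0.459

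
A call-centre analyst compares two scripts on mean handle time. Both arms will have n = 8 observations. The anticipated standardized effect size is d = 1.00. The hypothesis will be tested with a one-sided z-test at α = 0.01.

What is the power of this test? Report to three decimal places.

Power ≈ 0.372

Noncentrality parameter: δ = d·√(n/2) = 1.00 × √(8/2) = 2.0000
Critical value for a one-sided test at α = 0.01: z_α = 2.326.
Power = P(Z > 2.326 − δ) = Φ(-0.326) = 0.3721.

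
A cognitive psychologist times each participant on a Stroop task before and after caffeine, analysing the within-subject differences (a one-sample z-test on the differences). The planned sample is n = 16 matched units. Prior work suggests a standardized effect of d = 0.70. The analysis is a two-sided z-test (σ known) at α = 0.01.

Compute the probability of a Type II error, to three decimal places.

β ≈ 0.411

Noncentrality parameter: δ = d·√n = 0.70 × √16 = 2.8000
Two-sided α = 0.01 → critical value z_{0.005} = 2.576.
Power = Φ(δ − 2.576) + Φ(−δ − 2.576) = Φ(0.224) + Φ(-5.376) = 0.5887 + 0.0000 = 0.5887.
Type II error: β = 1 − power = 1 − 0.5887 = 0.4113.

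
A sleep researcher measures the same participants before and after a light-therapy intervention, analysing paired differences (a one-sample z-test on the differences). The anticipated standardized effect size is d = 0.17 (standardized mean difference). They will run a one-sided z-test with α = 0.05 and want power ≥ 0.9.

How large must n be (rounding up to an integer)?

Set Φ(δ − 1.645) = 0.9; then δ − 1.645 = Φ⁻¹(0.9) = 1.282, giving δ = 2.926.
δ = d·√n ⇒ n = (δ/d)² = (2.926 / 0.17)² = 296.33.
Rounding up, n = 297.

n = 297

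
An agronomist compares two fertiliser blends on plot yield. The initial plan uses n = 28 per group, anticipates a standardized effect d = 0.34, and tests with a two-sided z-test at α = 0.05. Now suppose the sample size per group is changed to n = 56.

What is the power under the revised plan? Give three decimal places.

With n = 56 per group: δ = d·√(n/2) = 0.34 × √(56/2) = 1.7991. Critical value z_{0.025} = 1.960.
Revised power = Φ(δ − 1.960) + Φ(−δ − 1.960) = Φ(-0.161) + Φ(-3.759) = 0.4361 + 0.0001 = 0.4362.

Power ≈ 0.436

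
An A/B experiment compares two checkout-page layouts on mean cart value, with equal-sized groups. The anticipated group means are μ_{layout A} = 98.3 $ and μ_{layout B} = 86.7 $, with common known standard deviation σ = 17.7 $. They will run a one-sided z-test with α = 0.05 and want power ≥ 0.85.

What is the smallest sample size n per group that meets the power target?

Standardized effect: d = |μ_{layout A} − μ_{layout B}| / σ = |98.3 − 86.7| / 17.7 = 0.6554
For power 0.85 need Φ(δ − z_{0.05}) = 0.85, so δ = z_{0.05} + z_{0.15} = 1.645 + 1.036 = 2.681.
δ = d·√(n/2) ⇒ n = 2(δ/d)² = 2 × (2.681 / 0.6554)² = 33.48.
Round up to the next whole unit.

n = 34 per group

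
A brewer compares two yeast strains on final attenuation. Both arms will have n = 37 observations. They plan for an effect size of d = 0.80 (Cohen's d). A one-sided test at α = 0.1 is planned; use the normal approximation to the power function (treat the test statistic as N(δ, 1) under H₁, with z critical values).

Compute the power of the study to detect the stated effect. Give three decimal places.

Noncentrality parameter: δ = d·√(n/2) = 0.80 × √(37/2) = 3.4409
One-sided α = 0.1 → critical value z_{0.1} = 1.282.
Power = P(Z > 1.282 − δ) = Φ(2.159) = 0.9846.

Power ≈ 0.985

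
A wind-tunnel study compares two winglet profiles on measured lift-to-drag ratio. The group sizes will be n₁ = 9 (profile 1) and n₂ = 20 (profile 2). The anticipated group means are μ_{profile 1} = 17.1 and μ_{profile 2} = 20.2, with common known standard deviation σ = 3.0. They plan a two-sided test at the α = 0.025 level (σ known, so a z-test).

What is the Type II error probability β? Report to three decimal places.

Standardized effect: d = |μ_{profile 1} − μ_{profile 2}| / σ = |17.1 − 20.2| / 3.0 = 1.0333
Noncentrality parameter: δ = d / √(1/n₁ + 1/n₂) = 1.0333 / √(1/9 + 1/20) = 2.5744
Critical value for a two-sided test at α = 0.025: z_{α/2} = 2.241.
Power = Φ(δ − 2.241) + Φ(−δ − 2.241) = Φ(0.333) + Φ(-4.816) = 0.6304 + 0.0000 = 0.6304.
Type II error: β = 1 − power = 1 − 0.6304 = 0.3696.

β ≈ 0.370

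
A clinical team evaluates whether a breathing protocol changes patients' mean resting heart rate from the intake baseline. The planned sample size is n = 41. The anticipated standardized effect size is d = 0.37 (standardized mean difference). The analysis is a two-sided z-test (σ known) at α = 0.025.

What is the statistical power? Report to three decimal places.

Power ≈ 0.551

Noncentrality parameter: δ = d·√n = 0.37 × √41 = 2.3692
Two-sided α = 0.025 → critical value z_{0.0125} = 2.241.
Power = Φ(δ − 2.241) + Φ(−δ − 2.241) = Φ(0.128) + Φ(-4.611) = 0.5508 + 0.0000 = 0.5508.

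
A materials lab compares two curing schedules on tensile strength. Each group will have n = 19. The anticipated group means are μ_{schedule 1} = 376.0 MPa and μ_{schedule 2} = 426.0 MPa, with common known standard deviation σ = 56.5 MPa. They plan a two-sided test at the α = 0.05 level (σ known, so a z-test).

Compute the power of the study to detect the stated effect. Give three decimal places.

Power ≈ 0.779

Standardized effect: d = |μ_{schedule 1} − μ_{schedule 2}| / σ = |376.0 − 426.0| / 56.5 = 0.8850
Noncentrality parameter: δ = d·√(n/2) = 0.8850 × √(19/2) = 2.7276
Two-sided α = 0.05 → critical value z_{0.025} = 1.960.
Power = Φ(δ − 1.960) + Φ(−δ − 1.960) = Φ(0.768) + Φ(-4.688) = 0.7787 + 0.0000 = 0.7787.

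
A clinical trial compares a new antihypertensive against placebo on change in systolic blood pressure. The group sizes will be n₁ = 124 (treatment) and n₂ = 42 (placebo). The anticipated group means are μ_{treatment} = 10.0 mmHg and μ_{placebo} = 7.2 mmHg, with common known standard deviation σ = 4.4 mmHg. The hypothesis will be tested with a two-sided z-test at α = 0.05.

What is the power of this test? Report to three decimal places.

Standardized effect: d = |μ_{treatment} − μ_{placebo}| / σ = |10.0 − 7.2| / 4.4 = 0.6364
Noncentrality parameter: δ = d / √(1/n₁ + 1/n₂) = 0.6364 / √(1/124 + 1/42) = 3.5644
Two-sided α = 0.05 → critical value z_{0.025} = 1.960.
Power = Φ(δ − 1.960) + Φ(−δ − 1.960) = Φ(1.604) + Φ(-5.524) = 0.9457 + 0.0000 = 0.9457.

Power ≈ 0.946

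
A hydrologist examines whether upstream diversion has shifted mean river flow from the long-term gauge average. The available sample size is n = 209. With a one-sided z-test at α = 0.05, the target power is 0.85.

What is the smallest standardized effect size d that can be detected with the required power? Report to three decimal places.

Need Φ(δ − 1.645) = 0.85, so δ = 1.645 + 1.036 = 2.681.
δ = d·√n ⇒ d = δ/√n = 2.681/√209 = 0.1855.

d ≈ 0.185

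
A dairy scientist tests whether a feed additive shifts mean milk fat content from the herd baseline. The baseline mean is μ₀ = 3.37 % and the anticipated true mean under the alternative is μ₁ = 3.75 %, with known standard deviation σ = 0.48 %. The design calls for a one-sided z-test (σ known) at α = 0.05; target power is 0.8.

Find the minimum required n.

n = 10

Standardized effect: d = |μ₁ − μ₀| / σ = |3.75 − 3.37| / 0.48 = 0.7917
For power 0.8 need Φ(δ − z_{0.05}) = 0.8, so δ = z_{0.05} + z_{0.20} = 1.645 + 0.842 = 2.486.
δ = d·√n ⇒ n = (δ/d)² = (2.486 / 0.7917)² = 9.86.
Round up to the next whole unit.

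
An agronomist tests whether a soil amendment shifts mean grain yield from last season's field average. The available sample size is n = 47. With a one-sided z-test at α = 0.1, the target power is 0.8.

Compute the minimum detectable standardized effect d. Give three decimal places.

d ≈ 0.310

Required noncentrality: δ = z_{0.1} + z_{0.20} = 1.282 + 0.842 = 2.123.
δ = d·√n ⇒ d = δ/√n = 2.123/√47 = 0.3097.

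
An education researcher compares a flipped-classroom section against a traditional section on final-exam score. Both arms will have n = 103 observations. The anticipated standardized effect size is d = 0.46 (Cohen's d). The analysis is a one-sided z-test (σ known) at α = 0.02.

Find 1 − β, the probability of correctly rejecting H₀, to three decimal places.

Noncentrality parameter: λ = d·√(n/2) = 0.46 × √(103/2) = 3.3011
Critical value for a one-sided test at α = 0.02: z_α = 2.054.
Power = P(Z > 2.054 − λ) = Φ(1.247) = 0.8939.

Power ≈ 0.894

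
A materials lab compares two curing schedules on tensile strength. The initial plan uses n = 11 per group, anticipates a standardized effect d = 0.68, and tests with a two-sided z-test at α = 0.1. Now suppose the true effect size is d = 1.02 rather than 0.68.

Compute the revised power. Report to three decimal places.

With d = 1.02: δ = d·√(n/2) = 1.02 × √(11/2) = 2.3921. Critical value z_{0.05} = 1.645.
Revised power = Φ(δ − 1.645) + Φ(−δ − 1.645) = Φ(0.747) + Φ(-4.037) = 0.7725 + 0.0000 = 0.7726.

Power ≈ 0.773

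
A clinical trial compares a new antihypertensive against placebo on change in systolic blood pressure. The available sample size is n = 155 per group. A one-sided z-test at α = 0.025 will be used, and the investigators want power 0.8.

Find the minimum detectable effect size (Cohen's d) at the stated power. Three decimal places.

d ≈ 0.318

Required noncentrality: δ = z_{0.025} + z_{0.20} = 1.960 + 0.842 = 2.802.
δ = d·√(n/2) ⇒ d = δ/√(n/2) = 2.802/√(155/2) = 0.3182.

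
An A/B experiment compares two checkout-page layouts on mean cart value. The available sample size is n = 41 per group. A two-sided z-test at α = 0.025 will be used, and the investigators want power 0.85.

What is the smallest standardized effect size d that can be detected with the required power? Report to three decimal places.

Need Φ(δ − 2.241) = 0.85, so δ = 2.241 + 1.036 = 3.278.
(Lower-tail contribution to power is negligible for δ > 0.)
δ = d·√(n/2) ⇒ d = δ/√(n/2) = 3.278/√(41/2) = 0.7240.

d ≈ 0.724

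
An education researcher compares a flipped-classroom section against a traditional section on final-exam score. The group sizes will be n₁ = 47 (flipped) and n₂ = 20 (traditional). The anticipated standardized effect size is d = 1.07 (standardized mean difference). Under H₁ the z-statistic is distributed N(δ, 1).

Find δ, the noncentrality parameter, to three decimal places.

δ ≈ 4.008

The noncentrality parameter scales effect size by the design's sample-size factor: δ = d / √(1/n₁ + 1/n₂) = 1.07 / √(1/47 + 1/20) = 4.0078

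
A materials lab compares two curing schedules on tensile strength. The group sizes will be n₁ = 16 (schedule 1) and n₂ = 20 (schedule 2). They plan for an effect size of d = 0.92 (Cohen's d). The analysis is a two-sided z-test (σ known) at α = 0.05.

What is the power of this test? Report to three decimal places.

Power ≈ 0.783

Noncentrality parameter: δ = d / √(1/n₁ + 1/n₂) = 0.92 / √(1/16 + 1/20) = 2.7429
Critical value for a two-sided test at α = 0.05: z_{α/2} = 1.960.
Power = Φ(δ − 1.960) + Φ(−δ − 1.960) = Φ(0.783) + Φ(-4.703) = 0.7832 + 0.0000 = 0.7832.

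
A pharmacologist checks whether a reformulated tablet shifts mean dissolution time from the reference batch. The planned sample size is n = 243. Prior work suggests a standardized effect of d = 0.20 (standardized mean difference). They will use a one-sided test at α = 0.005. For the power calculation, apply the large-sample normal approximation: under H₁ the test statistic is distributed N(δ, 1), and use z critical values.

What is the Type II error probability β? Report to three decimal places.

β ≈ 0.294

Noncentrality parameter: δ = d·√n = 0.20 × √243 = 3.1177
Critical value for a one-sided test at α = 0.005: z_α = 2.576.
Power = Φ(δ − 2.576) = Φ(0.542) = 0.7060.
Type II error: β = 1 − power = 1 − 0.7060 = 0.2940.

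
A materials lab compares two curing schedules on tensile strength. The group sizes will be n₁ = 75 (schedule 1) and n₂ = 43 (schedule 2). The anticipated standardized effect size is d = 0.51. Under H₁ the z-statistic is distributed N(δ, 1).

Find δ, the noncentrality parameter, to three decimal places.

δ ≈ 2.666

δ = d / √(1/n₁ + 1/n₂) = 0.51 / √(1/75 + 1/43) = 2.6662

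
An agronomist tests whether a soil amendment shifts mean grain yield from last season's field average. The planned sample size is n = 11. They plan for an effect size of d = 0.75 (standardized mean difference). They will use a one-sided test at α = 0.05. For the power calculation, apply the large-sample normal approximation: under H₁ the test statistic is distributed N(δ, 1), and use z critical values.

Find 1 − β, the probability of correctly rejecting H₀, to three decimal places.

Power ≈ 0.800

Noncentrality parameter: δ = d·√n = 0.75 × √11 = 2.4875
Critical value for a one-sided test at α = 0.05: z_α = 1.645.
Power = Φ(δ − 1.645) = Φ(0.843) = 0.8003.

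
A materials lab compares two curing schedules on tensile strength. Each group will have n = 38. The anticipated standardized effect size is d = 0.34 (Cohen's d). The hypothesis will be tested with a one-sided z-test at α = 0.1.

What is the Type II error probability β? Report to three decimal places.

Noncentrality parameter: δ = d·√(n/2) = 0.34 × √(38/2) = 1.4820
One-sided α = 0.1 → critical value z_{0.1} = 1.282.
Power = Φ(δ − 1.282) = Φ(0.200) = 0.5794.
Type II error: β = 1 − power = 1 − 0.5794 = 0.4206.

β ≈ 0.421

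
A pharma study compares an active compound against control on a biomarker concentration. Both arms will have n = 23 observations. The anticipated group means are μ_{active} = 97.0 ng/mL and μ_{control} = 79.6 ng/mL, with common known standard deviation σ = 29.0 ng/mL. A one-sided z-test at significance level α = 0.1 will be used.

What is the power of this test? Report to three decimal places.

Standardized effect: d = |μ_{active} − μ_{control}| / σ = |97.0 − 79.6| / 29.0 = 0.6000
Noncentrality parameter: δ = d·√(n/2) = 0.6000 × √(23/2) = 2.0347
One-sided α = 0.1 → critical value z_{0.1} = 1.282.
Power = P(Z > 1.282 − δ) = Φ(0.753) = 0.7743.

Power ≈ 0.774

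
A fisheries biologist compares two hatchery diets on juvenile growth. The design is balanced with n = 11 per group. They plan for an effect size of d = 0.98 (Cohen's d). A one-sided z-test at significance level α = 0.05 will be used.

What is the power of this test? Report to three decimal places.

Noncentrality parameter: δ = d·√(n/2) = 0.98 × √(11/2) = 2.2983
Critical value for a one-sided test at α = 0.05: z_α = 1.645.
Power = P(Z > 1.645 − δ) = Φ(0.653) = 0.7433.

Power ≈ 0.743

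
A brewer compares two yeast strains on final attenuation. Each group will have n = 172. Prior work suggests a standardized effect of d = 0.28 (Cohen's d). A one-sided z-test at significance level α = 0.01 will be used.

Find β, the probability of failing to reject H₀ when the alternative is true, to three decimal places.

Noncentrality parameter: δ = d·√(n/2) = 0.28 × √(172/2) = 2.5966
Critical value for a one-sided test at α = 0.01: z_α = 2.326.
Power = P(Z > 2.326 − δ) = Φ(0.270) = 0.6065.
Type II error: β = 1 − power = 1 − 0.6065 = 0.3935.

β ≈ 0.393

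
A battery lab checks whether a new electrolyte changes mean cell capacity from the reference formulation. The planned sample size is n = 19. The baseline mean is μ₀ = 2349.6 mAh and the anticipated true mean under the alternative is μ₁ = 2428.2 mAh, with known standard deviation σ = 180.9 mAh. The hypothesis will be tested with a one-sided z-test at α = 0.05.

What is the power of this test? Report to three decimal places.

Power ≈ 0.598

Standardized effect: d = |μ₁ − μ₀| / σ = |2428.2 − 2349.6| / 180.9 = 0.4345
Noncentrality parameter: δ = d·√n = 0.4345 × √19 = 1.8939
Critical value for a one-sided test at α = 0.05: z_α = 1.645.
Power = P(Z > 1.645 − δ) = Φ(0.249) = 0.5983.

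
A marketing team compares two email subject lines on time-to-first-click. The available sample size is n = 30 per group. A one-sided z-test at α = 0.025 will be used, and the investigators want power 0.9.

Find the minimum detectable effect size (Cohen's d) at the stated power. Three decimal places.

d ≈ 0.837

Required noncentrality: δ = z_{0.025} + z_{0.10} = 1.960 + 1.282 = 3.242.
δ = d·√(n/2) ⇒ d = δ/√(n/2) = 3.242/√(30/2) = 0.8370.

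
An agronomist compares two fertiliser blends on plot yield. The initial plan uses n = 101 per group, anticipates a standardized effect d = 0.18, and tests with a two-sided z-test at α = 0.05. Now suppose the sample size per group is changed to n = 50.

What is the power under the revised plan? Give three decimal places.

With n = 50 per group: δ = d·√(n/2) = 0.18 × √(50/2) = 0.9000. Critical value z_{0.025} = 1.960.
Revised power = Φ(δ − 1.960) + Φ(−δ − 1.960) = Φ(-1.060) + Φ(-2.860) = 0.1446 + 0.0021 = 0.1467.

Power ≈ 0.147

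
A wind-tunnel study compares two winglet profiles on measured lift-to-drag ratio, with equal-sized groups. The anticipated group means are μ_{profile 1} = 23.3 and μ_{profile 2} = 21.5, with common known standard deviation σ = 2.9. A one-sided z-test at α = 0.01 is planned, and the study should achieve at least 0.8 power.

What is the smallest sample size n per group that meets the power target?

n = 53 per group

Standardized effect: d = |μ_{profile 1} − μ_{profile 2}| / σ = |23.3 − 21.5| / 2.9 = 0.6207
For power 0.8 need Φ(δ − z_{0.01}) = 0.8, so δ = z_{0.01} + z_{0.20} = 2.326 + 0.842 = 3.168.
δ = d·√(n/2) ⇒ n = 2(δ/d)² = 2 × (3.168 / 0.6207)² = 52.10.
Round up to the next whole unit.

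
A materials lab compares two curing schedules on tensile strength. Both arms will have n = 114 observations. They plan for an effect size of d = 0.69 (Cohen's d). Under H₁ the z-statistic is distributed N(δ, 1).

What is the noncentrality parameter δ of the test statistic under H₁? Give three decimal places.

δ ≈ 5.209

The noncentrality parameter scales effect size by the design's sample-size factor: δ = d·√(n/2) = 0.69 × √(114/2) = 5.2094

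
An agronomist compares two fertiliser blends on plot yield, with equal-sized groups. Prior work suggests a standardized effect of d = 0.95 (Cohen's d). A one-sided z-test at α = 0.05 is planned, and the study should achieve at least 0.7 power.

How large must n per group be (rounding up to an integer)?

n = 11 per group

For power 0.7 need Φ(δ − z_{0.05}) = 0.7, so δ = z_{0.05} + z_{0.30} = 1.645 + 0.524 = 2.169.
δ = d·√(n/2) ⇒ n = 2(δ/d)² = 2 × (2.169 / 0.95)² = 10.43.
Rounding up, n = 11 per group.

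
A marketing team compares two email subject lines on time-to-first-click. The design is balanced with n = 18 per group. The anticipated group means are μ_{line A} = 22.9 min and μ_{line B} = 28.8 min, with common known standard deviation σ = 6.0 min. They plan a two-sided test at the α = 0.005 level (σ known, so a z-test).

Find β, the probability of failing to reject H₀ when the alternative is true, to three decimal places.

Standardized effect: d = |μ_{line A} − μ_{line B}| / σ = |22.9 − 28.8| / 6.0 = 0.9833
Noncentrality parameter: δ = d·√(n/2) = 0.9833 × √(18/2) = 2.9500
Critical value for a two-sided test at α = 0.005: z_{α/2} = 2.807.
Power = Φ(δ − 2.807) + Φ(−δ − 2.807) = Φ(0.143) + Φ(-5.757) = 0.5568 + 0.0000 = 0.5568.
Type II error: β = 1 − power = 1 − 0.5568 = 0.4432.

β ≈ 0.443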